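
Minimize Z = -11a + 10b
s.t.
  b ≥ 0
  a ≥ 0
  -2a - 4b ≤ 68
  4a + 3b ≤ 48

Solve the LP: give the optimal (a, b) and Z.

Feasible corners and Z = -11a + 10b:
  (0, 0) → Z = 0
  (12, 0) → Z = -132
  (0, 16) → Z = 160

a = 12, b = 0, minimum Z = -132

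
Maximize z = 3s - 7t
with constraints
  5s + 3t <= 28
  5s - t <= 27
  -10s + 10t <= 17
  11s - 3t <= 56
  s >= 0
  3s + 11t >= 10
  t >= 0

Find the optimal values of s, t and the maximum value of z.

The optimum lies where 11s - 3t = 56 and t = 0.
Solving simultaneously gives s = 56/11, t = 0.

s = 56/11, t = 0, maximum z = 168/11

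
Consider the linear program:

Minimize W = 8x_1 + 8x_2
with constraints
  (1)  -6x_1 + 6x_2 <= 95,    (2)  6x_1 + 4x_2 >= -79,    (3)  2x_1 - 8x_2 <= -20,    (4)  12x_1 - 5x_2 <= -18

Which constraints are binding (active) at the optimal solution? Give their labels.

Extreme points and W = 8x_1 + 8x_2:
  (-427/30, 8/5) → W = -1516/15
  (367/42, 172/7) → W = 5596/21
  (-89/7, -19/28) → W = -750/7
  (-22/43, 102/43) → W = 640/43

The minimum is at (-89/7, -19/28). Substituting into each constraint, equality holds for (2) and (3); the remaining constraints have slack.

(2) and (3)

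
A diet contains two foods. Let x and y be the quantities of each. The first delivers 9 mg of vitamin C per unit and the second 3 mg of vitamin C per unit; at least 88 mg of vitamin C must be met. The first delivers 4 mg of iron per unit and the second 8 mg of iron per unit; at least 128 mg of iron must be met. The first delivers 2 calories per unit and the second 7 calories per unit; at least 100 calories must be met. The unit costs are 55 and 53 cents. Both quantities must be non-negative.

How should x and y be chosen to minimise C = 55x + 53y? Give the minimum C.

The feasible region is unbounded (it extends along (0, 1), (1, 0)), but C strictly increases along every unbounded feasible direction, so there is no improving ray and the minimum is attained at a vertex.

The binding constraints are 9x + 3y = 88 and 4x + 8y = 128.
Solving simultaneously gives x = 16/3, y = 40/3.

x = 16/3, y = 40/3, minimum C = 1000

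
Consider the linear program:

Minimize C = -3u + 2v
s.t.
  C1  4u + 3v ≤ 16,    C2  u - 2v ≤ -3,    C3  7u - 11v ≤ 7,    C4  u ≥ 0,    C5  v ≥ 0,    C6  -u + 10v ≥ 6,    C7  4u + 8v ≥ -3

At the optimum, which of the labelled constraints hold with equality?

Vertices and C = -3u + 2v:
  (23/11, 28/11) → C = -13/11
  (0, 16/3) → C = 32/3
  (0, 3/2) → C = 3

The minimum is at (23/11, 28/11). Substituting into each constraint, equality holds for C1 and C2; the remaining constraints have slack.

C1 and C2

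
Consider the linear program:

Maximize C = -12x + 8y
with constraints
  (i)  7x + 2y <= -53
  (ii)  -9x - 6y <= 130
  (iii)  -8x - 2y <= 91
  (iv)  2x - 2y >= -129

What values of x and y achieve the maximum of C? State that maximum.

Extreme points and C = -12x + 8y:
  (-29/12, -433/24) → C = -346/3
  (-182/9, 797/18) → C = 5372/9
  (-143/15, -221/30) → C = 832/15
  (-22, 85/2) → C = 604

x = -22, y = 85/2, maximum C = 604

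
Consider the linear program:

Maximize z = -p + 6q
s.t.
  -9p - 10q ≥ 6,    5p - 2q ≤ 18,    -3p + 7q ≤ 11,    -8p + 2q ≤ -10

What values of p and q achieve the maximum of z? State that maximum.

Vertices and z = -p + 6q:
  (42/17, -48/17) → z = -330/17
  (44/49, -69/49) → z = -458/49
  (-8/3, -47/3) → z = -274/3

p = 44/49, q = -69/49, maximum z = -458/49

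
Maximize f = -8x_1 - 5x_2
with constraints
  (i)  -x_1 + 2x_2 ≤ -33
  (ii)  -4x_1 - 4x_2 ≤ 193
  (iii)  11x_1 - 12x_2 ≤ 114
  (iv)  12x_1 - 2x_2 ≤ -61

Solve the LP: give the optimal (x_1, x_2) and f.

Feasible corners and f = -8x_1 - 5x_2:
  (-127/6, -325/12) → f = 1219/4
  (-84/5, -249/10) → f = 2589/10
  (-465/23, -2579/92) → f = 27775/92

The binding constraints are -x_1 + 2x_2 = -33 and -4x_1 - 4x_2 = 193.
Solving simultaneously gives x_1 = -127/6, x_2 = -325/12.

x_1 = -127/6, x_2 = -325/12, maximum f = 1219/4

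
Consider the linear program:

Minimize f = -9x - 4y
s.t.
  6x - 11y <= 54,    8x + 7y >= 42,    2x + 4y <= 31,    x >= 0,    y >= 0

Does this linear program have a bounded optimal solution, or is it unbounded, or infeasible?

Vertices and f = -9x - 4y:
  (557/46, 39/23) → f = -5325/46
  (9, 0) → f = -81
  (0, 6) → f = -24
  (21/4, 0) → f = -189/4
  (0, 31/4) → f = -31
The feasible region has finitely many vertices and no improving ray; the minimum is -5325/46 at (557/46, 39/23).

bounded optimum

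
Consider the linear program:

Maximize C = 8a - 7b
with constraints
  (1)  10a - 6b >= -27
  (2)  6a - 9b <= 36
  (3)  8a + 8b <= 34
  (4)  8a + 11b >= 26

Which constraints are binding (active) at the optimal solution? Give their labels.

Extreme points and C = 8a - 7b:
  (-3/32, 139/32) → C = -997/32
  (-141/158, 238/79) → C = -2230/79
  (99/20, -7/10) → C = 89/2
  (105/23, -22/23) → C = 994/23

The maximum is at (99/20, -7/10). Substituting into each constraint, equality holds for (2) and (3); the remaining constraints have slack.

(2) and (3)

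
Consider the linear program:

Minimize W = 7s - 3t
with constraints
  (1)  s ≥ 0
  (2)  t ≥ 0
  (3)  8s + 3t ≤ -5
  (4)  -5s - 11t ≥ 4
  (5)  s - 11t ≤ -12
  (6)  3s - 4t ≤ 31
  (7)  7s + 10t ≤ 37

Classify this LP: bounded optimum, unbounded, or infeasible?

infeasible

The boundaries t = 0 and s - 11t = -12 meet at (-12, 0), but that point violates s ≥ 0. Every candidate vertex is excluded by some other constraint, so the feasible region is empty.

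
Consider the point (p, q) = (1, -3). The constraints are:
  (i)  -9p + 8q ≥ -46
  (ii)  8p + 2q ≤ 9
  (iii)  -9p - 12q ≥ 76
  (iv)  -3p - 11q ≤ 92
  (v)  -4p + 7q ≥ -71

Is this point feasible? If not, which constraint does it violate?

Constraint (iii): -9p - 12q = 27, which is not ≥ 76. All other constraints are satisfied.

not feasible — violates (iii)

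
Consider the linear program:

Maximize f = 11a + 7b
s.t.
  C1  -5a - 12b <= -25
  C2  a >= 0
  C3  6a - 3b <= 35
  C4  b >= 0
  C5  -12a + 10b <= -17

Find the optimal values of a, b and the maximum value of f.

a = 299/24, b = 53/4, maximum f = 5515/24

Vertices and f = 11a + 7b:
  (5, 0) → f = 55
  (227/97, 215/194) → f = 67/2
  (35/6, 0) → f = 385/6
  (299/24, 53/4) → f = 5515/24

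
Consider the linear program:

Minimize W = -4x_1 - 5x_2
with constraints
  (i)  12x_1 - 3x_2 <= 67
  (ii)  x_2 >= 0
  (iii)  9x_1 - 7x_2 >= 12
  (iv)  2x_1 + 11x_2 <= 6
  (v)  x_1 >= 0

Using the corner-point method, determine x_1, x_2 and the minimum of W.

x_1 = 3, x_2 = 0, minimum W = -12

Vertices and W = -4x_1 - 5x_2:
  (4/3, 0) → W = -16/3
  (3, 0) → W = -12
  (174/113, 30/113) → W = -846/113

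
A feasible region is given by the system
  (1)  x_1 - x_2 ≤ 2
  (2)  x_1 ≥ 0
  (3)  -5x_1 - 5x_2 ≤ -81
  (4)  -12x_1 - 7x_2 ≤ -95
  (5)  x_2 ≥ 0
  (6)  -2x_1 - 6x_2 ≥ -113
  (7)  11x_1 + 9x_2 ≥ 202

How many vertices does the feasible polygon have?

The feasible vertices (each the meet of two boundaries and inside every other half-plane) are:
  (125/8, 109/8)
  (11, 9)
  (65/16, 839/48)

3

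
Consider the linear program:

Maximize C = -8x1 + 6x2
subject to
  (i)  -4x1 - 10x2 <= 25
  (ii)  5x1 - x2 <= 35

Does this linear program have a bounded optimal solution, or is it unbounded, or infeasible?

unbounded

From the feasible point (325/54, -265/54), moving in the direction (1, 5) keeps every constraint satisfied while C increases without bound.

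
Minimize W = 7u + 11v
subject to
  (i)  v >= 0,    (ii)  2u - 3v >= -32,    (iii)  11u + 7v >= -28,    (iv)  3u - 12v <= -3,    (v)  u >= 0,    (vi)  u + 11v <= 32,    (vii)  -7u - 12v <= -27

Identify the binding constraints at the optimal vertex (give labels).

Feasible corners and W = 7u + 11v:
  (39/5, 11/5) → W = 394/5
  (12/5, 17/20) → W = 523/20
  (0, 32/11) → W = 32
  (0, 9/4) → W = 99/4

The minimum is at (0, 9/4). Substituting into each constraint, equality holds for (v) and (vii); the remaining constraints have slack.

(v) and (vii)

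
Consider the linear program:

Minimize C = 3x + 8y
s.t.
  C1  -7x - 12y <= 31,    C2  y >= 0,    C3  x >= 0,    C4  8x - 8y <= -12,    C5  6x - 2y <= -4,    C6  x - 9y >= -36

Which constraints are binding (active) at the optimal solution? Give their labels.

C3 and C5

Vertices and C = 3x + 8y:
  (0, 2) → C = 16
  (0, 4) → C = 32
  (9/13, 53/13) → C = 451/13

The minimum is at (0, 2). Substituting into each constraint, equality holds for C3 and C5; the remaining constraints have slack.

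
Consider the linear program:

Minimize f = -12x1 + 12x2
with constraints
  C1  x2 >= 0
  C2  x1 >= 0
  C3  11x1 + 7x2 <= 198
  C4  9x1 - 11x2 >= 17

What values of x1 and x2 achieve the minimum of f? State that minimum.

x1 = 18, x2 = 0, minimum f = -216

Feasible corners and f = -12x1 + 12x2:
  (18, 0) → f = -216
  (17/9, 0) → f = -68/3
  (2297/184, 1595/184) → f = -1053/23

The optimum lies where x2 = 0 and 11x1 + 7x2 = 198.
Solving simultaneously gives x1 = 18, x2 = 0.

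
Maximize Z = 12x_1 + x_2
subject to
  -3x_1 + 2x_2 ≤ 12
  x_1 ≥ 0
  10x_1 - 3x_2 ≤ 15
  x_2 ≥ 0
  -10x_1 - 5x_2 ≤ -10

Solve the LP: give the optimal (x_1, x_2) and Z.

Feasible corners and Z = 12x_1 + x_2:
  (0, 6) → Z = 6
  (6, 15) → Z = 87
  (0, 2) → Z = 2
  (3/2, 0) → Z = 18
  (1, 0) → Z = 12

The binding constraints are -3x_1 + 2x_2 = 12 and 10x_1 - 3x_2 = 15.
Solving simultaneously gives x_1 = 6, x_2 = 15.

x_1 = 6, x_2 = 15, maximum Z = 87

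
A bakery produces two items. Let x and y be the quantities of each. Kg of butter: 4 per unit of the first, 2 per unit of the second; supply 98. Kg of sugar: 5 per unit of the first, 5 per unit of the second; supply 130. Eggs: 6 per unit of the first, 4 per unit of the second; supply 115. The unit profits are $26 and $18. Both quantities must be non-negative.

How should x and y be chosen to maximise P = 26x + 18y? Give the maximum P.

Vertices and P = 26x + 18y:
  (0, 0) → P = 0
  (0, 26) → P = 468
  (115/6, 0) → P = 1495/3
  (11/2, 41/2) → P = 512

The binding constraints are 5x + 5y = 130 and 6x + 4y = 115.
Solving simultaneously gives x = 11/2, y = 41/2.

x = 11/2, y = 41/2, maximum P = 512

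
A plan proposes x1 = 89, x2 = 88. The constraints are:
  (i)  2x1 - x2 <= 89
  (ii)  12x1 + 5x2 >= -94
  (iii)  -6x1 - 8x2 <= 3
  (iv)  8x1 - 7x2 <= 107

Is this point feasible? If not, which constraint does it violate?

not feasible — violates (i)

Constraint (i): 2x1 - x2 = 90, which is not ≤ 89. All other constraints are satisfied.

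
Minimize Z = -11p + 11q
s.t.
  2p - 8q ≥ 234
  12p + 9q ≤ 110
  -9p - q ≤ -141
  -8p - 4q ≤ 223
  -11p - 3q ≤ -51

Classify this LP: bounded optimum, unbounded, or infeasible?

From the feasible point (1493/57, -1294/57), moving in the direction (4, -8) keeps every constraint satisfied while Z decreases without bound.

unbounded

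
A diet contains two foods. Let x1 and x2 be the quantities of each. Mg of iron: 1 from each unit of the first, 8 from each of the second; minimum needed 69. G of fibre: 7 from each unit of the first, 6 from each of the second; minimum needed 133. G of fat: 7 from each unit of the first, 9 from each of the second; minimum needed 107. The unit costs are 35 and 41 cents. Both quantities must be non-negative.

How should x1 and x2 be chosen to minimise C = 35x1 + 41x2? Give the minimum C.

x1 = 13, x2 = 7, minimum C = 742

Vertices and C = 35x1 + 41x2:
  (0, 133/6) → C = 5453/6
  (69, 0) → C = 2415
  (13, 7) → C = 742
The feasible region is unbounded (it extends along (0, 1), (1, 0)), but C strictly increases along every unbounded feasible direction, so there is no improving ray and the minimum is attained at a vertex.

The binding constraints are x1 + 8x2 = 69 and 7x1 + 6x2 = 133.
Solving simultaneously gives x1 = 13, x2 = 7.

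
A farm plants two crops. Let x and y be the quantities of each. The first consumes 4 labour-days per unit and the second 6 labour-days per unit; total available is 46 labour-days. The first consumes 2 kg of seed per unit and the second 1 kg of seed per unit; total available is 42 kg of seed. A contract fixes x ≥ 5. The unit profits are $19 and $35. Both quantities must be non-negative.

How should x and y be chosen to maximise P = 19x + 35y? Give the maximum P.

x = 5, y = 13/3, maximum P = 740/3

Feasible corners and P = 19x + 35y:
  (23/2, 0) → P = 437/2
  (5, 0) → P = 95
  (5, 13/3) → P = 740/3

The optimum lies where 4x + 6y = 46 and x = 5.
Solving simultaneously gives x = 5, y = 13/3.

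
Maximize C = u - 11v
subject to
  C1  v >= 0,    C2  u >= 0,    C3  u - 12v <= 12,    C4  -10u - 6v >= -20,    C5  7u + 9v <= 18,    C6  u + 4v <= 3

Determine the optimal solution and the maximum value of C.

u = 2, v = 0, maximum C = 2

Corner points and C = u - 11v:
  (0, 0) → C = 0
  (2, 0) → C = 2
  (0, 3/4) → C = -33/4
  (31/17, 5/17) → C = -24/17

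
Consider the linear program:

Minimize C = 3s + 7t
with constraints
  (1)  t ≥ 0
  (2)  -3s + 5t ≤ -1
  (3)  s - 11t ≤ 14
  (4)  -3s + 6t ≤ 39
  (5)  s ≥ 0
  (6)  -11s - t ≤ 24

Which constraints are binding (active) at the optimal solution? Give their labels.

(1) and (2)

Extreme points and C = 3s + 7t:
  (1/3, 0) → C = 1
  (14, 0) → C = 42
  (67, 40) → C = 481
The feasible region is unbounded (it extends along (11, 1), (2, 1)), but C strictly increases along every unbounded feasible direction, so there is no improving ray and the minimum is attained at a vertex.

The minimum is at (1/3, 0). Substituting into each constraint, equality holds for (1) and (2); the remaining constraints have slack.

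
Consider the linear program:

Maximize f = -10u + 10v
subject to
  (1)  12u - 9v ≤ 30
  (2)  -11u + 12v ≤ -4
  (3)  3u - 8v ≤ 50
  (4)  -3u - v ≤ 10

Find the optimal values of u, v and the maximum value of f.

u = -116/47, v = -122/47, maximum f = -60/47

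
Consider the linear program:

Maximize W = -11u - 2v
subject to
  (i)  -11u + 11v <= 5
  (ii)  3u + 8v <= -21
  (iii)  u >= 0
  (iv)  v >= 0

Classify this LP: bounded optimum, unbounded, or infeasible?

infeasible

The boundaries -11u + 11v = 5 and u = 0 meet at (0, 5/11), but that point violates 3u + 8v ≤ -21. Every candidate vertex is excluded by some other constraint, so the feasible region is empty.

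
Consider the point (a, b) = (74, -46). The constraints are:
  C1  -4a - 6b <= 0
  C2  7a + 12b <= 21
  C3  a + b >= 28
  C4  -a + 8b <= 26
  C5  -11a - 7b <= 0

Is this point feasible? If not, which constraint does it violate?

feasible

C1: -20 ≤ 0 ✓
C2: -34 ≤ 21 ✓
C3: 28 ≥ 28 ✓
C4: -442 ≤ 26 ✓
C5: -492 ≤ 0 ✓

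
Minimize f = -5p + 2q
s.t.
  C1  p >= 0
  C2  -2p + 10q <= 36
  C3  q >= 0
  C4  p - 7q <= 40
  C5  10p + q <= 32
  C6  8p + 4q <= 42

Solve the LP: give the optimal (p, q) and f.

Feasible corners and f = -5p + 2q:
  (0, 18/5) → f = 36/5
  (0, 0) → f = 0
  (142/51, 212/51) → f = -286/51
  (16/5, 0) → f = -16

p = 16/5, q = 0, minimum f = -16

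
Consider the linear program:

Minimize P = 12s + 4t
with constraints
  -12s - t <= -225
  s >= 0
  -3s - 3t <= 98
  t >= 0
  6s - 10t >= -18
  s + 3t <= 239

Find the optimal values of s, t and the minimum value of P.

Extreme points and P = 12s + 4t:
  (75/4, 0) → P = 225
  (124/7, 87/7) → P = 1836/7
  (239, 0) → P = 2868
  (584/7, 363/7) → P = 8460/7

At the optimal vertex, -12s - t = -225 and t = 0.
Solving simultaneously gives s = 75/4, t = 0.

s = 75/4, t = 0, minimum P = 225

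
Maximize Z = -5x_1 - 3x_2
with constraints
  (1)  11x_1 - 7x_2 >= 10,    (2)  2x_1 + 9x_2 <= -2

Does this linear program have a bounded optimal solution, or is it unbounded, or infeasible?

unbounded

From the feasible point (76/113, -42/113), moving in the direction (-7, -11) keeps every constraint satisfied while Z increases without bound.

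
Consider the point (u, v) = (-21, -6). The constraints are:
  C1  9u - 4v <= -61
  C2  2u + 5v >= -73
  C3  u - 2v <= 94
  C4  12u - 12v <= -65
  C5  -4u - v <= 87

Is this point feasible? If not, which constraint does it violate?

Constraint C5: -4u - v = 90, which is not ≤ 87. All other constraints are satisfied.

not feasible — violates C5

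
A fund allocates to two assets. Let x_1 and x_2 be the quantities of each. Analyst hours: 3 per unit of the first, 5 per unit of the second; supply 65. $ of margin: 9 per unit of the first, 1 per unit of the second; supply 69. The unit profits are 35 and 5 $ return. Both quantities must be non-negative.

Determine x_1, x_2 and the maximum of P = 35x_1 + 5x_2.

x_1 = 20/3, x_2 = 9, maximum P = 835/3

Feasible corners and P = 35x_1 + 5x_2:
  (0, 0) → P = 0
  (0, 13) → P = 65
  (23/3, 0) → P = 805/3
  (20/3, 9) → P = 835/3

The optimum lies where 3x_1 + 5x_2 = 65 and 9x_1 + x_2 = 69.
Solving simultaneously gives x_1 = 20/3, x_2 = 9.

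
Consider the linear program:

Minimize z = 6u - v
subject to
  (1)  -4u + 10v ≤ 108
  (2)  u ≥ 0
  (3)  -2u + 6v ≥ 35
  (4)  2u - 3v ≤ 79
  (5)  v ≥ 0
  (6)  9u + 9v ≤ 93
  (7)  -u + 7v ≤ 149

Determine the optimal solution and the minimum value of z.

u = 0, v = 31/3, minimum z = -31/3

Extreme points and z = 6u - v:
  (0, 35/6) → z = -35/6
  (0, 31/3) → z = -31/3
  (27/8, 167/24) → z = 319/24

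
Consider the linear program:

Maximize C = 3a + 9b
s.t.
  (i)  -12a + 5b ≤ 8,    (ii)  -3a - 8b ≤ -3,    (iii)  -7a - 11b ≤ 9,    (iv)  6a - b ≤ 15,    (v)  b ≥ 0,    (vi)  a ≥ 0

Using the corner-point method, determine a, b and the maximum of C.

a = 83/18, b = 38/3, maximum C = 767/6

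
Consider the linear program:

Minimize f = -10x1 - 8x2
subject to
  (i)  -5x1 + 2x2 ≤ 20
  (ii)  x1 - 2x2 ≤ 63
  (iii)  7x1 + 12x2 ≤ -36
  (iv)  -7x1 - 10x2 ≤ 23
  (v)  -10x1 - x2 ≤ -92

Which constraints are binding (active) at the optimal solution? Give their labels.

(ii) and (iii)

Feasible corners and f = -10x1 - 8x2:
  (342/13, -477/26) → f = -1512/13
  (73/3, -58/3) → f = -266/3
  (1140/113, -1004/113) → f = -3368/113
  (943/93, -874/93) → f = -2438/93

The minimum is at (342/13, -477/26). Substituting into each constraint, equality holds for (ii) and (iii); the remaining constraints have slack.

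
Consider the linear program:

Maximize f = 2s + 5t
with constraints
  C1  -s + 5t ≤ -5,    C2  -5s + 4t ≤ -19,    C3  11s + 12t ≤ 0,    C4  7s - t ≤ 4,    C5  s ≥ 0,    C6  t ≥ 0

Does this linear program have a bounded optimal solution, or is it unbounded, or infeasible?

The boundaries s = 0 and t = 0 meet at (0, 0), but that point violates -s + 5t ≤ -5. Every candidate vertex is excluded by some other constraint, so the feasible region is empty.

infeasible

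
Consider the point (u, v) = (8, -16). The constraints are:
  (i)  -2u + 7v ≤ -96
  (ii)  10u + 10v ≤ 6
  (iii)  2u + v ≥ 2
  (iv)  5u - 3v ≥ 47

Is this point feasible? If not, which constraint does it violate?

not feasible — violates (iii)

Constraint (iii): 2u + v = 0, which is not ≥ 2. All other constraints are satisfied.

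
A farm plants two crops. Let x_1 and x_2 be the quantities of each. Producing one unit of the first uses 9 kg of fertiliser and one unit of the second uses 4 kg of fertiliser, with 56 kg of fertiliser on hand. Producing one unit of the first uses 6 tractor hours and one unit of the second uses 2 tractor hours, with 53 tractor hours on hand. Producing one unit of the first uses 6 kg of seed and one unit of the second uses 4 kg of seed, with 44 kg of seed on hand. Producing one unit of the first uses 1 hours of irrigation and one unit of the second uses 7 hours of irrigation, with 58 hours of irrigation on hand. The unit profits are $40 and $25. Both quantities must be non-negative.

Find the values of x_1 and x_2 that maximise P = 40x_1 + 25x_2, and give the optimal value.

x_1 = 4, x_2 = 5, maximum P = 285

Vertices and P = 40x_1 + 25x_2:
  (0, 0) → P = 0
  (0, 58/7) → P = 1450/7
  (56/9, 0) → P = 2240/9
  (4, 5) → P = 285
  (2, 8) → P = 280

At the optimal vertex, 9x_1 + 4x_2 = 56 and 6x_1 + 4x_2 = 44.
Solving simultaneously gives x_1 = 4, x_2 = 5.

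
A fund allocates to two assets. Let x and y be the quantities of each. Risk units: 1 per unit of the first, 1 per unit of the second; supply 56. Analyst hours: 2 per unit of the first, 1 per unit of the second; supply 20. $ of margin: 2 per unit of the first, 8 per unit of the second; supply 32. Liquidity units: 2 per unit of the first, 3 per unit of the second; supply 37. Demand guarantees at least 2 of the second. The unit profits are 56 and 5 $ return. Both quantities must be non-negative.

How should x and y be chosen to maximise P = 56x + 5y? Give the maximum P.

Feasible corners and P = 56x + 5y:
  (0, 4) → P = 20
  (0, 2) → P = 10
  (8, 2) → P = 458

The binding constraints are 2x + 8y = 32 and y = 2.
Solving simultaneously gives x = 8, y = 2.

x = 8, y = 2, maximum P = 458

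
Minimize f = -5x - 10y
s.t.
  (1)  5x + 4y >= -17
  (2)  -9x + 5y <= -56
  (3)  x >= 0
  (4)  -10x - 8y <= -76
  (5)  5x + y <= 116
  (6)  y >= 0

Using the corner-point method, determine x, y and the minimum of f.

Feasible corners and f = -5x - 10y:
  (414/61, 62/61) → f = -2690/61
  (318/17, 382/17) → f = -5410/17
  (38/5, 0) → f = -38
  (116/5, 0) → f = -116

The optimum lies where -9x + 5y = -56 and 5x + y = 116.
Solving simultaneously gives x = 318/17, y = 382/17.

x = 318/17, y = 382/17, minimum f = -5410/17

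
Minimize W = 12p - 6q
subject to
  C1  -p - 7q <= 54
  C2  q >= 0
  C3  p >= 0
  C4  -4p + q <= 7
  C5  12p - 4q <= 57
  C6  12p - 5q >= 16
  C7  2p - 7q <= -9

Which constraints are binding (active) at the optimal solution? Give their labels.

Corner points and W = 12p - 6q:
  (221/12, 41) → W = -25
  (435/76, 111/38) → W = 972/19
  (157/74, 70/37) → W = 522/37

The minimum is at (221/12, 41). Substituting into each constraint, equality holds for C5 and C6; the remaining constraints have slack.

C5 and C6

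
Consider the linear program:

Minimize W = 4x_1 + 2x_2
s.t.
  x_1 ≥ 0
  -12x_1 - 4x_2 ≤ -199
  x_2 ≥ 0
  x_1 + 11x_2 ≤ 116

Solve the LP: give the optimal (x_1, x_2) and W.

x_1 = 199/12, x_2 = 0, minimum W = 199/3

The optimum lies where -12x_1 - 4x_2 = -199 and x_2 = 0.
Solving simultaneously gives x_1 = 199/12, x_2 = 0.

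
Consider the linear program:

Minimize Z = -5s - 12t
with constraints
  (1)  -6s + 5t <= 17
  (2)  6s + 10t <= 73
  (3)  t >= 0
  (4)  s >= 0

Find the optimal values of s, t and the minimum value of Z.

s = 13/6, t = 6, minimum Z = -497/6

Vertices and Z = -5s - 12t:
  (13/6, 6) → Z = -497/6
  (0, 17/5) → Z = -204/5
  (73/6, 0) → Z = -365/6
  (0, 0) → Z = 0

The optimum lies where -6s + 5t = 17 and 6s + 10t = 73.
Solving simultaneously gives s = 13/6, t = 6.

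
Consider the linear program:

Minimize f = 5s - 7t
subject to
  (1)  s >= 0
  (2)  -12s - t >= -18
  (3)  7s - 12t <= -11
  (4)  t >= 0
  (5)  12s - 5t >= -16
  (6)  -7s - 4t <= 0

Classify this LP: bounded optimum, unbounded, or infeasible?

bounded optimum

Feasible corners and f = 5s - 7t:
  (0, 11/12) → f = -77/12
  (0, 16/5) → f = -112/5
  (205/151, 258/151) → f = -781/151
  (37/36, 17/3) → f = -1243/36
The feasible region has finitely many vertices and no improving ray; the minimum is -1243/36 at (37/36, 17/3).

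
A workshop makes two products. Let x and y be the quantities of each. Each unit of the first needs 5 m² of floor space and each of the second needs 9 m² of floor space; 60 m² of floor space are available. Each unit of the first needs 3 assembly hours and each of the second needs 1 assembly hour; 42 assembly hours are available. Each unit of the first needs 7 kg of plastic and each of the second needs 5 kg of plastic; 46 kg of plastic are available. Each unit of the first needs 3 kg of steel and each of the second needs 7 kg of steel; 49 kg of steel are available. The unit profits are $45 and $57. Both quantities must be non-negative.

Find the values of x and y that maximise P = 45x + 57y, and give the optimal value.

x = 3, y = 5, maximum P = 420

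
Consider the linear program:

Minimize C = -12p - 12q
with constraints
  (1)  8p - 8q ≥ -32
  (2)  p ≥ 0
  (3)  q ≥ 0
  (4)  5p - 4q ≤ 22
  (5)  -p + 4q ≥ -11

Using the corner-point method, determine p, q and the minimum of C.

p = 38, q = 42, minimum C = -960

Vertices and C = -12p - 12q:
  (0, 4) → C = -48
  (38, 42) → C = -960
  (0, 0) → C = 0
  (22/5, 0) → C = -264/5

At the optimal vertex, 8p - 8q = -32 and 5p - 4q = 22.
Solving simultaneously gives p = 38, q = 42.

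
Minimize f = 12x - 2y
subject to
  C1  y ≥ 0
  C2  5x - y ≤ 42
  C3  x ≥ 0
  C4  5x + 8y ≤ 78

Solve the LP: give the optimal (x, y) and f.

x = 0, y = 39/4, minimum f = -39/2

The optimum lies where x = 0 and 5x + 8y = 78.
Solving simultaneously gives x = 0, y = 39/4.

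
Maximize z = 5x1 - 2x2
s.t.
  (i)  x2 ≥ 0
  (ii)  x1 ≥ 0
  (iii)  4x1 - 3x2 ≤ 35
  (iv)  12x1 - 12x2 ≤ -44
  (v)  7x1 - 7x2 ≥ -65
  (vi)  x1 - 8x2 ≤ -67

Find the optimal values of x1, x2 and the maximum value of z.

x1 = 440/7, x2 = 505/7, maximum z = 170

Feasible corners and z = 5x1 - 2x2:
  (0, 65/7) → z = -130/7
  (0, 67/8) → z = -67/4
  (46, 149/3) → z = 392/3
  (440/7, 505/7) → z = 170
  (113/21, 190/21) → z = 185/21

The binding constraints are 4x1 - 3x2 = 35 and 7x1 - 7x2 = -65.
Solving simultaneously gives x1 = 440/7, x2 = 505/7.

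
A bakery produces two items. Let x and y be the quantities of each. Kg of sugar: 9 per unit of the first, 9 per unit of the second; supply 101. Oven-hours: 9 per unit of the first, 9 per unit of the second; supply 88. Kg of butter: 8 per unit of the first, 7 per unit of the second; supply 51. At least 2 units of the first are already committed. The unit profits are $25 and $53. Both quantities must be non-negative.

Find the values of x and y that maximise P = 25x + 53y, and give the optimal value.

x = 2, y = 5, maximum P = 315

Extreme points and P = 25x + 53y:
  (51/8, 0) → P = 1275/8
  (2, 0) → P = 50
  (2, 5) → P = 315

The optimum lies where 8x + 7y = 51 and x = 2.
Solving simultaneously gives x = 2, y = 5.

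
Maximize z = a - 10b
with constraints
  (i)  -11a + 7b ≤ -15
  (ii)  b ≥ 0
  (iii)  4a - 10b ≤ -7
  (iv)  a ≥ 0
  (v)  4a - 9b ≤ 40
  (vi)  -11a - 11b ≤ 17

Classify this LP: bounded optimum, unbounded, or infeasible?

Vertices and z = a - 10b:
  (199/82, 137/82) → z = -1171/82
  (463/4, 47) → z = -1417/4
The feasible region has finitely many vertices and no improving ray; the maximum is -1171/82 at (199/82, 137/82).

bounded optimum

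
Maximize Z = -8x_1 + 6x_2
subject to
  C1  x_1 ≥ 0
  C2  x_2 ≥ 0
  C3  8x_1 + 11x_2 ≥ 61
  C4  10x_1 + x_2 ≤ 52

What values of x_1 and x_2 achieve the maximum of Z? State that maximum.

Vertices and Z = -8x_1 + 6x_2:
  (0, 61/11) → Z = 366/11
  (0, 52) → Z = 312
  (511/102, 97/51) → Z = -86/3

At the optimal vertex, x_1 = 0 and 10x_1 + x_2 = 52.
Solving simultaneously gives x_1 = 0, x_2 = 52.

x_1 = 0, x_2 = 52, maximum Z = 312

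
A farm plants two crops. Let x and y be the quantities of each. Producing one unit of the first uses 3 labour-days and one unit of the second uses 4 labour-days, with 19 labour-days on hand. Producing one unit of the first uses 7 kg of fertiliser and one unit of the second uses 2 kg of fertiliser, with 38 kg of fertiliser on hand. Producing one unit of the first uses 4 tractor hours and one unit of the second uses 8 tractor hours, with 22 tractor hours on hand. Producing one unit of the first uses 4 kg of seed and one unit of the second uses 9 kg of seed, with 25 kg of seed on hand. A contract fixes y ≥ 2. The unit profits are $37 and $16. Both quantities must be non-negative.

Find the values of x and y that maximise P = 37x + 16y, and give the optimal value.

x = 3/2, y = 2, maximum P = 175/2

Feasible corners and P = 37x + 16y:
  (0, 11/4) → P = 44
  (0, 2) → P = 32
  (3/2, 2) → P = 175/2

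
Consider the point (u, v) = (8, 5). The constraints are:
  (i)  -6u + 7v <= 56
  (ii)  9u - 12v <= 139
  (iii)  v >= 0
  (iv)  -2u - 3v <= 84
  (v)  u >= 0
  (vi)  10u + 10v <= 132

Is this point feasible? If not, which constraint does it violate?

feasible

(i): -13 ≤ 56 ✓
(ii): 12 ≤ 139 ✓
(iii): 5 ≥ 0 ✓
(iv): -31 ≤ 84 ✓
(v): 8 ≥ 0 ✓
(vi): 130 ≤ 132 ✓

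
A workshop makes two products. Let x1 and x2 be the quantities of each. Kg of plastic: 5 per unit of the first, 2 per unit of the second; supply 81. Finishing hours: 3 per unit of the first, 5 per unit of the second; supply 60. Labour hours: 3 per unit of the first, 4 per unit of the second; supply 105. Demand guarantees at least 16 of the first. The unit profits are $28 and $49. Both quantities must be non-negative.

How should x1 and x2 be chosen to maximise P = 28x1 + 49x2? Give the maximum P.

x1 = 16, x2 = 1/2, maximum P = 945/2

Corner points and P = 28x1 + 49x2:
  (81/5, 0) → P = 2268/5
  (16, 0) → P = 448
  (16, 1/2) → P = 945/2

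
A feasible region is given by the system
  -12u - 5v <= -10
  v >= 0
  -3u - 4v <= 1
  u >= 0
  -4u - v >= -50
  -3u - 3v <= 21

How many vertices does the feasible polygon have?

Pairwise boundary intersections that survive every other constraint:
  (5/6, 0)
  (0, 2)
  (25/2, 0)
  (0, 50)

4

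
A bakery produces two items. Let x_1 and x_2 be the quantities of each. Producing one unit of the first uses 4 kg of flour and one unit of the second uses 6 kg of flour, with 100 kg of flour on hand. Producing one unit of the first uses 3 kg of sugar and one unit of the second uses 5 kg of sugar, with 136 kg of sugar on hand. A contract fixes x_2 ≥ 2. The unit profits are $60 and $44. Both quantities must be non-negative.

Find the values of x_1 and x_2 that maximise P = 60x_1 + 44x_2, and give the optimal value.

x_1 = 22, x_2 = 2, maximum P = 1408

Feasible corners and P = 60x_1 + 44x_2:
  (0, 50/3) → P = 2200/3
  (0, 2) → P = 88
  (22, 2) → P = 1408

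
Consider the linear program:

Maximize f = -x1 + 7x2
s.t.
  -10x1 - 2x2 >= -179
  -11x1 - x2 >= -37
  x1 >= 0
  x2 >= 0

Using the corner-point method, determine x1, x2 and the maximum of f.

Vertices and f = -x1 + 7x2:
  (0, 37) → f = 259
  (37/11, 0) → f = -37/11
  (0, 0) → f = 0

x1 = 0, x2 = 37, maximum f = 259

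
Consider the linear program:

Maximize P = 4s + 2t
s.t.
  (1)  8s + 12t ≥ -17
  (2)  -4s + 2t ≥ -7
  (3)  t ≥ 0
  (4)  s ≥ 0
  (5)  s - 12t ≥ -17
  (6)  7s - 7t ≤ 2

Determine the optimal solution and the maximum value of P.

s = 13/7, t = 11/7, maximum P = 74/7

Feasible corners and P = 4s + 2t:
  (0, 0) → P = 0
  (2/7, 0) → P = 8/7
  (0, 17/12) → P = 17/6
  (13/7, 11/7) → P = 74/7

At the optimal vertex, s - 12t = -17 and 7s - 7t = 2.
Solving simultaneously gives s = 13/7, t = 11/7.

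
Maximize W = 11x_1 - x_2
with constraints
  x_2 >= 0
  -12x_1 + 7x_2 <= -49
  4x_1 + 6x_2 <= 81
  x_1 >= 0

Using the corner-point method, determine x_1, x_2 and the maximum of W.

Feasible corners and W = 11x_1 - x_2:
  (49/12, 0) → W = 539/12
  (81/4, 0) → W = 891/4
  (861/100, 194/25) → W = 1739/20

The optimum lies where x_2 = 0 and 4x_1 + 6x_2 = 81.
Solving simultaneously gives x_1 = 81/4, x_2 = 0.

x_1 = 81/4, x_2 = 0, maximum W = 891/4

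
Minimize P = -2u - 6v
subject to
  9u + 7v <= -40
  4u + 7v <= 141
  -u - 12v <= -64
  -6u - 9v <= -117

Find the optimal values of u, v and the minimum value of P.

Feasible corners and P = -2u - 6v:
  (-181/5, 1429/35) → P = -1208/7
  (-393/13, 431/13) → P = -1800/13
  (-75, 63) → P = -228

At the optimal vertex, 4u + 7v = 141 and -6u - 9v = -117.
Solving simultaneously gives u = -75, v = 63.

u = -75, v = 63, minimum P = -228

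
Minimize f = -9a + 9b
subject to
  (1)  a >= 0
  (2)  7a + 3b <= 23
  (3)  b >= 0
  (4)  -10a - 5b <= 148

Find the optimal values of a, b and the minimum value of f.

a = 23/7, b = 0, minimum f = -207/7

Vertices and f = -9a + 9b:
  (0, 23/3) → f = 69
  (0, 0) → f = 0
  (23/7, 0) → f = -207/7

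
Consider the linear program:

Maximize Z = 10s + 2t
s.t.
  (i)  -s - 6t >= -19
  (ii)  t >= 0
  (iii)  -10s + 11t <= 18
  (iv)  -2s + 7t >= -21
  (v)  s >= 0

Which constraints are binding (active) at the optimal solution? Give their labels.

(i) and (iv)

Corner points and Z = 10s + 2t:
  (101/71, 208/71) → Z = 1426/71
  (259/19, 17/19) → Z = 2624/19
  (21/2, 0) → Z = 105
  (0, 0) → Z = 0
  (0, 18/11) → Z = 36/11

The maximum is at (259/19, 17/19). Substituting into each constraint, equality holds for (i) and (iv); the remaining constraints have slack.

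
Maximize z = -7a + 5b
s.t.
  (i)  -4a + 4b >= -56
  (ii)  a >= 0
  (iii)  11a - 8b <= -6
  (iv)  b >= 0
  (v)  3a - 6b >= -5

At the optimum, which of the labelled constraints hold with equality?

Vertices and z = -7a + 5b:
  (0, 3/4) → z = 15/4
  (0, 5/6) → z = 25/6
  (2/21, 37/42) → z = 157/42

The maximum is at (0, 5/6). Substituting into each constraint, equality holds for (ii) and (v); the remaining constraints have slack.

(ii) and (v)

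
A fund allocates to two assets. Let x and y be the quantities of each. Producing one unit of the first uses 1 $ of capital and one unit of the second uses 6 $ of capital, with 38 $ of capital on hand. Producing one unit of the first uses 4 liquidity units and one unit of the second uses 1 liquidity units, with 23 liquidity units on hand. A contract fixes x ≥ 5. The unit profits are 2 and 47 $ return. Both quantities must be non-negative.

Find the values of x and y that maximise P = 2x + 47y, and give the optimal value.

x = 5, y = 3, maximum P = 151

Vertices and P = 2x + 47y:
  (23/4, 0) → P = 23/2
  (5, 0) → P = 10
  (5, 3) → P = 151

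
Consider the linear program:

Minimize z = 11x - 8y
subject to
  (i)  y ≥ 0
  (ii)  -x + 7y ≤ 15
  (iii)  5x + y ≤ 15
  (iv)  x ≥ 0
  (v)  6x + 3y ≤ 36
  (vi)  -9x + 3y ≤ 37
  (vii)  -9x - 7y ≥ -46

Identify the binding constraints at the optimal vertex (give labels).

Extreme points and z = 11x - 8y:
  (3, 0) → z = 33
  (0, 0) → z = 0
  (5/2, 5/2) → z = 15/2
  (0, 15/7) → z = -120/7

The minimum is at (0, 15/7). Substituting into each constraint, equality holds for (ii) and (iv); the remaining constraints have slack.

(ii) and (iv)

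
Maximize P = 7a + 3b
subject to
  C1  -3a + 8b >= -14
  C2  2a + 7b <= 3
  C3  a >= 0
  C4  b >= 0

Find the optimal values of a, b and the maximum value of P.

Feasible corners and P = 7a + 3b:
  (0, 3/7) → P = 9/7
  (3/2, 0) → P = 21/2
  (0, 0) → P = 0

At the optimal vertex, 2a + 7b = 3 and b = 0.
Solving simultaneously gives a = 3/2, b = 0.

a = 3/2, b = 0, maximum P = 21/2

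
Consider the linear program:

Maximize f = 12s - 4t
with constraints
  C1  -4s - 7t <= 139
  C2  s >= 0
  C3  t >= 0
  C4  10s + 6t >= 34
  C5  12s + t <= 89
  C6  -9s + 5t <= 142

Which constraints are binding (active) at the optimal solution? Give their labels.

C3 and C5

Corner points and f = 12s - 4t:
  (0, 17/3) → f = -68/3
  (0, 142/5) → f = -568/5
  (17/5, 0) → f = 204/5
  (89/12, 0) → f = 89
  (101/23, 835/23) → f = -2128/23

The maximum is at (89/12, 0). Substituting into each constraint, equality holds for C3 and C5; the remaining constraints have slack.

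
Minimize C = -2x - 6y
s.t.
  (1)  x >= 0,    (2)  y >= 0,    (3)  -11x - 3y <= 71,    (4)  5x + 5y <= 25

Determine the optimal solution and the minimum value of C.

Vertices and C = -2x - 6y:
  (0, 0) → C = 0
  (0, 5) → C = -30
  (5, 0) → C = -10

The binding constraints are x = 0 and 5x + 5y = 25.
Solving simultaneously gives x = 0, y = 5.

x = 0, y = 5, minimum C = -30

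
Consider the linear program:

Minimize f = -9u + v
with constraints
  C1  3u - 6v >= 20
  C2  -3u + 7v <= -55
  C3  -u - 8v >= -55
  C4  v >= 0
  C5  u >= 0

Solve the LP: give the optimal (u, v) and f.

Extreme points and f = -9u + v:
  (825/31, 110/31) → f = -7315/31
  (55/3, 0) → f = -165
  (55, 0) → f = -495

At the optimal vertex, -u - 8v = -55 and v = 0.
Solving simultaneously gives u = 55, v = 0.

u = 55, v = 0, minimum f = -495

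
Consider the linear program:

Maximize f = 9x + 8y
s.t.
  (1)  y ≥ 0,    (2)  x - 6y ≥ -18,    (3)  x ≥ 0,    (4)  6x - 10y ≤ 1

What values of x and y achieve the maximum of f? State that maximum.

x = 93/13, y = 109/26, maximum f = 1273/13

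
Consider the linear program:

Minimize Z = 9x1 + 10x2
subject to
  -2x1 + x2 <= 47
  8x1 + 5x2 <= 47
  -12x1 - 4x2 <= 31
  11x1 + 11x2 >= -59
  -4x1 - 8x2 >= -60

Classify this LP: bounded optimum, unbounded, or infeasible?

bounded optimum

Feasible corners and Z = 9x1 + 10x2:
  (812/33, -989/33) → Z = -2582/33
  (19/11, 73/11) → Z = 901/11
  (-105/88, -367/88) → Z = -4615/88
  (-61/10, 211/20) → Z = 253/5
The feasible region has finitely many vertices and no improving ray; the minimum is -2582/33 at (812/33, -989/33).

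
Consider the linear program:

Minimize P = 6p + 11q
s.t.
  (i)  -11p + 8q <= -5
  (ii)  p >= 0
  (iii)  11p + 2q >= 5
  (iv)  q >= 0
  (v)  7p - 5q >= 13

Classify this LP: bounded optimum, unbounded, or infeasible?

Extreme points and P = 6p + 11q:
  (79, 108) → P = 1662
  (13/7, 0) → P = 78/7
The feasible region has finitely many vertices and no improving ray; the minimum is 78/7 at (13/7, 0).

bounded optimum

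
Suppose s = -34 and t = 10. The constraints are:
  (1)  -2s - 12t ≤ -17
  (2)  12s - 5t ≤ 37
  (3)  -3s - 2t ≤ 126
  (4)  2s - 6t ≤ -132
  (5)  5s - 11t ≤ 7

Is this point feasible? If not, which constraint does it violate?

not feasible — violates (4)

Constraint (4): 2s - 6t = -128, which is not ≤ -132. All other constraints are satisfied.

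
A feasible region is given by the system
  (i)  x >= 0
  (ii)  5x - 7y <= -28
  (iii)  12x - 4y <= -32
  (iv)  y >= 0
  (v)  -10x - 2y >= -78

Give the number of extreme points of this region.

3

Pairwise boundary intersections that survive every other constraint:
  (0, 8)
  (0, 39)
  (31/8, 157/8)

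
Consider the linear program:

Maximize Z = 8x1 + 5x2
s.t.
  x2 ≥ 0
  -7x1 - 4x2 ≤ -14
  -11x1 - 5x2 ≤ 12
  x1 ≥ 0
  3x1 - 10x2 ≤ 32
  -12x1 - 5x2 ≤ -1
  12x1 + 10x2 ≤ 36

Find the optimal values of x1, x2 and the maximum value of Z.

Extreme points and Z = 8x1 + 5x2:
  (2, 0) → Z = 16
  (3, 0) → Z = 24
  (0, 7/2) → Z = 35/2
  (0, 18/5) → Z = 18

x1 = 3, x2 = 0, maximum Z = 24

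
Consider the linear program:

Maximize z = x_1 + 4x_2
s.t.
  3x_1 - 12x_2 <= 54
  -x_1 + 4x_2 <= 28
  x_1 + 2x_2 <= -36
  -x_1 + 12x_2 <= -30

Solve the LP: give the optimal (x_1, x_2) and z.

x_1 = -186/7, x_2 = -33/7, maximum z = -318/7

Corner points and z = x_1 + 4x_2:
  (-18, -9) → z = -54
  (-57, -29/4) → z = -86
  (-186/7, -33/7) → z = -318/7
The feasible region is unbounded (it extends along (-4, -1)), but z strictly decreases along every unbounded feasible direction, so there is no improving ray and the maximum is attained at a vertex.

The optimum lies where x_1 + 2x_2 = -36 and -x_1 + 12x_2 = -30.
Solving simultaneously gives x_1 = -186/7, x_2 = -33/7.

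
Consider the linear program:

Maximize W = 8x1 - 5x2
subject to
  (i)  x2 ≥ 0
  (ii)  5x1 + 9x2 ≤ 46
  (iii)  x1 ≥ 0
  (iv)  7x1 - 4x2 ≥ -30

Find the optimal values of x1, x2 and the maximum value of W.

Vertices and W = 8x1 - 5x2:
  (46/5, 0) → W = 368/5
  (0, 0) → W = 0
  (0, 46/9) → W = -230/9

The optimum lies where x2 = 0 and 5x1 + 9x2 = 46.
Solving simultaneously gives x1 = 46/5, x2 = 0.

x1 = 46/5, x2 = 0, maximum W = 368/5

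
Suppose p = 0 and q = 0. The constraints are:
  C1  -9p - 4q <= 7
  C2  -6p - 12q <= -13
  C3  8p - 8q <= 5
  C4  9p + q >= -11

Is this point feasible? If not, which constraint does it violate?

Constraint C2: -6p - 12q = 0, which is not ≤ -13. All other constraints are satisfied.

not feasible — violates C2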